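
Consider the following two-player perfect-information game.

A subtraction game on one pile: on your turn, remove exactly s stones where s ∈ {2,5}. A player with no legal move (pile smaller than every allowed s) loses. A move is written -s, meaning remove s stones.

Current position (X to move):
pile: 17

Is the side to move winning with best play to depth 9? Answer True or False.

p1 X@[17]: -2[15]+1* -5[12]-1
p2 O@[15]: -2[13]-1* -5[10]-1
p3 X@[13]: -2[11]+1* -5[8]+1
p4 O@[11]: -2[9]-1* -5[6]-1
p5 X@[9]: -2[7]+1* -5[4]+1
p6 O@[7]: -2[5]-1* -5[2]-1
p7 X@[5]: -2[3]-1 -5[0]+1*
p8 O@[0] terminal -1; root [17] d9

X winning at [17]: True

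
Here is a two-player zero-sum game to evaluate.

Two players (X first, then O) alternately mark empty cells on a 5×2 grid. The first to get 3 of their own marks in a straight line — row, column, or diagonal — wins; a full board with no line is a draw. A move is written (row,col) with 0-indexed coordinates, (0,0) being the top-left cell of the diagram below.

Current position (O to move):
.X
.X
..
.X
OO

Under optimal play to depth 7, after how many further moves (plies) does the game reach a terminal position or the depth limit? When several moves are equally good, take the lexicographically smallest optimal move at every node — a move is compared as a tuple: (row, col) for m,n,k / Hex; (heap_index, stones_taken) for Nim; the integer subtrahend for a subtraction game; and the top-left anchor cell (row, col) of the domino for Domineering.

p1 O@[.X/.X/../.X/OO]: (0,0)[OX/.X/../.X/OO]-1 (1,0)[.X/OX/../.X/OO]-1 (2,0)[.X/.X/O./.X/OO]-1 (2,1)[.X/.X/.O/.X/OO]+0* (3,0)[.X/.X/../OX/OO]-1
p2 X@[.X/.X/.O/.X/OO]: (0,0)[XX/.X/.O/.X/OO]+0* (1,0)[.X/XX/.O/.X/OO]+0 (2,0)[.X/.X/XO/.X/OO]+0 (3,0)[.X/.X/.O/XX/OO]+0
p3 O@[XX/.X/.O/.X/OO]: (1,0)[XX/OX/.O/.X/OO]+0* (2,0)[XX/.X/OO/.X/OO]+0 (3,0)[XX/.X/.O/OX/OO]+0
p4 X@[XX/OX/.O/.X/OO]: (2,0)[XX/OX/XO/.X/OO]+0* (3,0)[XX/OX/.O/XX/OO]+0
p5 O@[XX/OX/XO/.X/OO]: (3,0)[XX/OX/XO/OX/OO]+0*
p6 X@[XX/OX/XO/OX/OO] terminal +0; root [.X/.X/../.X/OO] d7

PV length from [.X/.X/../.X/OO]: 5 plies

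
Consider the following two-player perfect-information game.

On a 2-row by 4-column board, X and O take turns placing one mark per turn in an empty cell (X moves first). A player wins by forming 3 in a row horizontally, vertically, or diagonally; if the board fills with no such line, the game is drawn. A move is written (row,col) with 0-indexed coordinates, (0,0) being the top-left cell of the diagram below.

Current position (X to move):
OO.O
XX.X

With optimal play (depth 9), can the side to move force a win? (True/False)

X winning at [OO.O/XX.X]: True

ply 1, X at OO.O/XX.X | (0,2)=+0→OOXO/XX.X; (1,2)=+1→OO.O/XXXX*
ply 2: OO.O/XXXX is terminal -1 (O); from OO.O/XX.X depth 9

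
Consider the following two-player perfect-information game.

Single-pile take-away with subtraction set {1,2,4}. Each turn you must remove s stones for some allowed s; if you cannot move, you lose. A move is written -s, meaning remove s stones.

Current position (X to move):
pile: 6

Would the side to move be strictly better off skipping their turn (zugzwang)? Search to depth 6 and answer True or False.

zugzwang(6, X) = True

p1 X@[6]: -1[5]-1* -2[4]-1 -4[2]-1
p2 O@[5]: -1[4]-1 -2[3]+1* -4[1]-1
p3 X@[3]: -1[2]-1* -2[1]-1
p4 O@[2]: -1[1]-1 -2[0]+1*
p5 X@[0] terminal -1; root [6] d6
if X skipped the turn, O would face:
~ p1 O@[6]: -1[5]-1* -2[4]-1 -4[2]-1
~ p2 X@[5]: -1[4]-1 -2[3]+1* -4[1]-1
~ p3 O@[3]: -1[2]-1* -2[1]-1
~ p4 X@[2]: -1[1]-1 -2[0]+1*
~ p5 O@[0] terminal -1; root [6] d6
compare (X): move=-1 vs pass=+1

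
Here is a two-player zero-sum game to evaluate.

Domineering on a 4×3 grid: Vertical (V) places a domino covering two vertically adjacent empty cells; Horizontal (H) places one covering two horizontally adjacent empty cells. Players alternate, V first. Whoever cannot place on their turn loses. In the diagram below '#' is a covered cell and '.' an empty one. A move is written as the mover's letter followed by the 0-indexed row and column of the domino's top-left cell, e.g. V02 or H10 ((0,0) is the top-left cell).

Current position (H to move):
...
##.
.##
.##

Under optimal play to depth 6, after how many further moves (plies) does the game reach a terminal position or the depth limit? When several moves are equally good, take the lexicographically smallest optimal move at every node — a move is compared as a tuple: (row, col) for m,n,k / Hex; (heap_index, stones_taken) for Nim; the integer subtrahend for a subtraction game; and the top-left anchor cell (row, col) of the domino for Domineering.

ply 1, H at .../##./.##/.## | H00=-1→##./##./.##/.##*; H01=-1→.##/##./.##/.##
ply 2, V at ##./##./.##/.## | V02=+1→###/###/.##/.##*; V20=+1→##./##./###/###
ply 3: ###/###/.##/.## is terminal -1 (H); from .../##./.##/.## depth 6

PV length from [.../##./.##/.##]: 2 plies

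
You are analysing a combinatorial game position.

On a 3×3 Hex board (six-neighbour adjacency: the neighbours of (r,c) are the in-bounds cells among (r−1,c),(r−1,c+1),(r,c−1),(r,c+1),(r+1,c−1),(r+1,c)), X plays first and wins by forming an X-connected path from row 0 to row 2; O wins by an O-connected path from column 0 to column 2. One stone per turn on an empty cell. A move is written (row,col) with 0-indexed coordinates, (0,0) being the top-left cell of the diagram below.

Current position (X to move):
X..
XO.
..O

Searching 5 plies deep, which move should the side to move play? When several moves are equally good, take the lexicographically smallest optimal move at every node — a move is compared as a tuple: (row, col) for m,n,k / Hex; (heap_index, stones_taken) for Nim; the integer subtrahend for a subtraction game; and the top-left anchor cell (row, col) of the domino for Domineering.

X's best at [X../XO./..O]: (2,0)

p1 X@[X../XO./..O]: (0,1)[XX./XO./..O]-1 (0,2)[X.X/XO./..O]-1 (1,2)[X../XOX/..O]-1 (2,0)[X../XO./X.O]+1* (2,1)[X../XO./.XO]-1
p2 O@[X../XO./X.O] terminal -1; root [X../XO./..O] d5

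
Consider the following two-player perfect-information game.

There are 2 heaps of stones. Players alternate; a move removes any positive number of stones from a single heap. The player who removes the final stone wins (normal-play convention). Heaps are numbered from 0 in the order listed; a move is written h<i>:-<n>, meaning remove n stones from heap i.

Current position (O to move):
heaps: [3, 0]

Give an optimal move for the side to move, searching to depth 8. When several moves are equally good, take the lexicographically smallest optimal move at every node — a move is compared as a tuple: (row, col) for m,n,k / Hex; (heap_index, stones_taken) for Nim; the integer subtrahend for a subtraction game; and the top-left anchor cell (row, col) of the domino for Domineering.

[(3,0)] O move#1: h0:-1:-1/(2,0), h0:-2:-1/(1,0), h0:-3:+1/(0,0)*
[(0,0)] end (terminal -1, X#2); searched (3,0) to 8

O's best at [(3,0)]: h0:-3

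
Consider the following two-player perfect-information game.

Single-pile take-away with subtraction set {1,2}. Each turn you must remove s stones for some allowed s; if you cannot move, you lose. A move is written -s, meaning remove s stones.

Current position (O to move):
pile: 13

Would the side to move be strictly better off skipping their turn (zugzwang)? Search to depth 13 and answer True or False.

[13] O move#1: -1:+1/12*, -2:-1/11
[12] X move#2: -1:-1/11*, -2:-1/10
[11] O move#3: -1:-1/10, -2:+1/9*
[9] X move#4: -1:-1/8*, -2:-1/7
[8] O move#5: -1:-1/7, -2:+1/6*
[6] X move#6: -1:-1/5*, -2:-1/4
[5] O move#7: -1:-1/4, -2:+1/3*
[3] X move#8: -1:-1/2*, -2:-1/1
[2] O move#9: -1:-1/1, -2:+1/0*
[0] end (terminal -1, X#10); searched 13 to 13
if O skipped the turn, X would face:
~ [13] X move#1: -1:+1/12*, -2:-1/11
~ [12] O move#2: -1:-1/11*, -2:-1/10
~ [11] X move#3: -1:-1/10, -2:+1/9*
~ [9] O move#4: -1:-1/8*, -2:-1/7
~ [8] X move#5: -1:-1/7, -2:+1/6*
~ [6] O move#6: -1:-1/5*, -2:-1/4
~ [5] X move#7: -1:-1/4, -2:+1/3*
~ [3] O move#8: -1:-1/2*, -2:-1/1
~ [2] X move#9: -1:-1/1, -2:+1/0*
~ [0] end (terminal -1, O#10); searched 13 to 13
compare (O): move=+1 vs pass=-1

zugzwang(13, O) = False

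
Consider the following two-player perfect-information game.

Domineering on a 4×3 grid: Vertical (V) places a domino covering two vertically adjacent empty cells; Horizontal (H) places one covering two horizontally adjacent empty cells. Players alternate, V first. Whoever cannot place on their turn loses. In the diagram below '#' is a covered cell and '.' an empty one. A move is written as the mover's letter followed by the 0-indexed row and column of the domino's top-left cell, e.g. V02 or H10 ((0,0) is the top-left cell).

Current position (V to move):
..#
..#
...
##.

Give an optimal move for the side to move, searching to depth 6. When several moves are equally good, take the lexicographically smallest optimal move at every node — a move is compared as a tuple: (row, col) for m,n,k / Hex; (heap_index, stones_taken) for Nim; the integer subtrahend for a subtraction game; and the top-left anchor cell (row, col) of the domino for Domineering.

V's best at [..#/..#/.../##.]: V00

p1 V@[..#/..#/.../##.]: V00[#.#/#.#/.../##.]+1* V01[.##/.##/.../##.]+1 V10[..#/#.#/#../##.]+1 V11[..#/.##/.#./##.]+1 V22[..#/..#/..#/###]-1
p2 H@[#.#/#.#/.../##.]: H20[#.#/#.#/##./##.]-1* H21[#.#/#.#/.##/##.]-1
p3 V@[#.#/#.#/##./##.]: V01[###/###/##./##.]+1* V22[#.#/#.#/###/###]+1
p4 H@[###/###/##./##.] terminal -1; root [..#/..#/.../##.] d6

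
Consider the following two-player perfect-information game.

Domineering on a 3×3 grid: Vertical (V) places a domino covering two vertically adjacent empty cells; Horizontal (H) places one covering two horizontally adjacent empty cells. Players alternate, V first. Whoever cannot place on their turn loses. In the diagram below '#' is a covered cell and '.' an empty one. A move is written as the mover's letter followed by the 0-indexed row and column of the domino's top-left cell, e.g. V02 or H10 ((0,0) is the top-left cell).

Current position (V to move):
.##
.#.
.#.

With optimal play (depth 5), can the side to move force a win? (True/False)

V winning at [.##/.#./.#.]: True

p1 V@[.##/.#./.#.]: V00[###/##./.#.]+1* V10[.##/##./##.]+1 V12[.##/.##/.##]+1
p2 H@[###/##./.#.] terminal -1; root [.##/.#./.#.] d5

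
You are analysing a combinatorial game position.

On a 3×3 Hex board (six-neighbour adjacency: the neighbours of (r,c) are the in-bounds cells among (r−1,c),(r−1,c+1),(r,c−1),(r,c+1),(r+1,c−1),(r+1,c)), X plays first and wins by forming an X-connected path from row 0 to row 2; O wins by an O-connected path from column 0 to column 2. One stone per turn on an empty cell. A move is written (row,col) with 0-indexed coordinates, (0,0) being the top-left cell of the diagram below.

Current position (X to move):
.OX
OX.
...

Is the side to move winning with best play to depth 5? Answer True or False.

p1 X@[.OX/OX./...]: (0,0)[XOX/OX./...]+1* (1,2)[.OX/OXX/...]+1 (2,0)[.OX/OX./X..]+1 (2,1)[.OX/OX./.X.]+1 (2,2)[.OX/OX./..X]+1
p2 O@[XOX/OX./...]: (1,2)[XOX/OXO/...]-1* (2,0)[XOX/OX./O..]-1 (2,1)[XOX/OX./.O.]-1 (2,2)[XOX/OX./..O]-1
p3 X@[XOX/OXO/...]: (2,0)[XOX/OXO/X..]+1* (2,1)[XOX/OXO/.X.]+1 (2,2)[XOX/OXO/..X]+1
p4 O@[XOX/OXO/X..] terminal -1; root [.OX/OX./...] d5

X winning at [.OX/OX./...]: True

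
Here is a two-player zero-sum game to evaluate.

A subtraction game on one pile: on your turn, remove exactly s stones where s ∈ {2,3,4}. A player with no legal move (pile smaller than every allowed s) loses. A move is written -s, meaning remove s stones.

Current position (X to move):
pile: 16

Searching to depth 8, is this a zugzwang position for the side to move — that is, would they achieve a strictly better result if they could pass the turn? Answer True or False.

zugzwang(16, X) = False

[16] X move#1: -2:-1/14, -3:+1/13*, -4:+1/12
[13] O move#2: -2:-1/11*, -3:-1/10, -4:-1/9
[11] X move#3: -2:-1/9, -3:-1/8, -4:+1/7*
[7] O move#4: -2:-1/5*, -3:-1/4, -4:-1/3
[5] X move#5: -2:-1/3, -3:-1/2, -4:+1/1*
[1] end (terminal -1, O#6); searched 16 to 8
pass branch (O moves first from the same position):
  | [16] O move#1: -2:-1/14, -3:+1/13*, -4:+1/12
  | [13] X move#2: -2:-1/11*, -3:-1/10, -4:-1/9
  | [11] O move#3: -2:-1/9, -3:-1/8, -4:+1/7*
  | [7] X move#4: -2:-1/5*, -3:-1/4, -4:-1/3
  | [5] O move#5: -2:-1/3, -3:-1/2, -4:+1/1*
  | [1] end (terminal -1, X#6); searched 16 to 8
X moving scores +1; X passing scores -1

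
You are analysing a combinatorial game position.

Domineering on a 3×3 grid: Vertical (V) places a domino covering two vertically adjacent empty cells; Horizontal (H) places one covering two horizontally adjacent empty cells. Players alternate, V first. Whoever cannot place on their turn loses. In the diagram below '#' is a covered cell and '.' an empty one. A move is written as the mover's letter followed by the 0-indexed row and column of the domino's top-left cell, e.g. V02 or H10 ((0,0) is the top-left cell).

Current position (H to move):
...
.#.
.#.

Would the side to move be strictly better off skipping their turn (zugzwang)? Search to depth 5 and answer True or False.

p1 H@[.../.#./.#.]: H00[##./.#./.#.]-1* H01[.##/.#./.#.]-1
p2 V@[##./.#./.#.]: V02[###/.##/.#.]+1* V10[##./##./##.]+1 V12[##./.##/.##]+1
p3 H@[###/.##/.#.] terminal -1; root [.../.#./.#.] d5
if H skipped the turn, V would face:
~ p1 V@[.../.#./.#.]: V00[#../##./.#.]+1* V02[..#/.##/.#.]+1 V10[.../##./##.]+1 V12[.../.##/.##]+1
~ p2 H@[#../##./.#.]: H01[###/##./.#.]-1*
~ p3 V@[###/##./.#.]: V12[###/###/.##]+1*
~ p4 H@[###/###/.##] terminal -1; root [.../.#./.#.] d5
compare (H): move=-1 vs pass=-1

zugzwang(.../.#./.#., H) = False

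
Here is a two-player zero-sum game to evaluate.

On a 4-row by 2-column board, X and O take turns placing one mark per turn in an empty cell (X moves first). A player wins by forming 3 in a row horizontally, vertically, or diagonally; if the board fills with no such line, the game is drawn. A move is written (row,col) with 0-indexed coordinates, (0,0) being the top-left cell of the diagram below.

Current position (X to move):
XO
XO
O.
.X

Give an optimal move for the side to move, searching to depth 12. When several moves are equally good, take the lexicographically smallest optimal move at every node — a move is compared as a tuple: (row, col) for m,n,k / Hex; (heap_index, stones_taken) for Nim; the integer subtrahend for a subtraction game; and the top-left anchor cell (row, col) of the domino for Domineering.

[XO/XO/O./.X] X move#1: (2,1):+0/XO/XO/OX/.X*, (3,0):-1/XO/XO/O./XX
[XO/XO/OX/.X] O move#2: (3,0):+0/XO/XO/OX/OX*
[XO/XO/OX/OX] end (terminal +0, X#3); searched XO/XO/O./.X to 12

X's best at [XO/XO/O./.X]: (2,1)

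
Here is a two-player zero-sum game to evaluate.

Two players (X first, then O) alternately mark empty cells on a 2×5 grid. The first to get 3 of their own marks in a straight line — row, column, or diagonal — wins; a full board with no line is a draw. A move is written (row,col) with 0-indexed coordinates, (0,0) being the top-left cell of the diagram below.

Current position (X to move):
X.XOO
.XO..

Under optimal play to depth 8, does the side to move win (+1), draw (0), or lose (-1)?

[X.XOO/.XO..] X move#1: (0,1):+1/XXXOO/.XO..*, (1,0):+0/X.XOO/XXO.., (1,3):+0/X.XOO/.XOX., (1,4):+0/X.XOO/.XO.X
[XXXOO/.XO..] end (terminal -1, O#2); searched X.XOO/.XO.. to 8

value(X.XOO/.XO.., X) = +1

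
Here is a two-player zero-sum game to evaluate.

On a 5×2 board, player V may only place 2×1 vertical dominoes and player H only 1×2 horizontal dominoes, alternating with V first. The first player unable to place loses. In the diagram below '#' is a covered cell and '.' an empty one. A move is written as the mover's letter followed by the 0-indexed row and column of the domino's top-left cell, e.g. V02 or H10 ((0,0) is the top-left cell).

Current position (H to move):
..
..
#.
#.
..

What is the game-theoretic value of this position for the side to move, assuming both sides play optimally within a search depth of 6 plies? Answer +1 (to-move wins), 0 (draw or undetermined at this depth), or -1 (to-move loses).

p1 H@[../../#./#./..]: H00[##/../#./#./..]+1* H10[../##/#./#./..]+1 H40[../../#./#./##]-1
p2 V@[##/../#./#./..]: V11[##/.#/##/#./..]-1* V21[##/../##/##/..]-1 V31[##/../#./##/.#]-1
p3 H@[##/.#/##/#./..]: H40[##/.#/##/#./##]+1*
p4 V@[##/.#/##/#./##] terminal -1; root [../../#./#./..] d6

value(../../#./#./.., H) = +1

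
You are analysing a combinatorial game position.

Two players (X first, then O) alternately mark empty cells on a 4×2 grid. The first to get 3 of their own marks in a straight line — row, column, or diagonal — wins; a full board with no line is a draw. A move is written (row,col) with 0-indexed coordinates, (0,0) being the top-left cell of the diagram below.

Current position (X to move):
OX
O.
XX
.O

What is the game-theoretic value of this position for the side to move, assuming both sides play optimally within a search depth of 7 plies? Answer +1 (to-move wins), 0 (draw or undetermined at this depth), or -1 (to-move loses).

ply 1, X at OX/O./XX/.O | (1,1)=+1→OX/OX/XX/.O*; (3,0)=+0→OX/O./XX/XO
ply 2: OX/OX/XX/.O is terminal -1 (O); from OX/O./XX/.O depth 7

value(OX/O./XX/.O, X) = +1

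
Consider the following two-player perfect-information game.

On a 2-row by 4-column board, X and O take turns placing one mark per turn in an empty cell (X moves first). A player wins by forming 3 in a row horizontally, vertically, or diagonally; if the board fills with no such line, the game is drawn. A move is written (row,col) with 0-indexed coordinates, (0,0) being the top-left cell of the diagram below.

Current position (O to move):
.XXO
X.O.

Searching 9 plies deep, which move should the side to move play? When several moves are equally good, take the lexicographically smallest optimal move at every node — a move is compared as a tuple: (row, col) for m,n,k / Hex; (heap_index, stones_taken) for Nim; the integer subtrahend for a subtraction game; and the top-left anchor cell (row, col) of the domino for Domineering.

[.XXO/X.O.] O move#1: (0,0):+0/OXXO/X.O.*, (1,1):-1/.XXO/XOO., (1,3):-1/.XXO/X.OO
[OXXO/X.O.] X move#2: (1,1):+0/OXXO/XXO.*, (1,3):+0/OXXO/X.OX
[OXXO/XXO.] O move#3: (1,3):+0/OXXO/XXOO*
[OXXO/XXOO] end (terminal +0, X#4); searched .XXO/X.O. to 9

O's best at [.XXO/X.O.]: (0,0)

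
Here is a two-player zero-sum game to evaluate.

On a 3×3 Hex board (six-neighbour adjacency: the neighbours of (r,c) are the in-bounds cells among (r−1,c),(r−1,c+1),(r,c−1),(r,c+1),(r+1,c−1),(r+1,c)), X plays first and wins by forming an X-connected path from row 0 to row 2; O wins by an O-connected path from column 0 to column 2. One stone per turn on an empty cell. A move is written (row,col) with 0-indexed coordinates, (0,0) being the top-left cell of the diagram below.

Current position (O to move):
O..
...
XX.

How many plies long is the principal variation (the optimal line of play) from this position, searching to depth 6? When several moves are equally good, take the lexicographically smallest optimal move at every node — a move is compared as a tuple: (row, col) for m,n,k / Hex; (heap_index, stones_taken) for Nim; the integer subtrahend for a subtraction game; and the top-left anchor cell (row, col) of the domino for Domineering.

PV length from [O../.../XX.]: 5 plies

[O../.../XX.] O move#1: (0,1):-1/OO./.../XX., (0,2):-1/O.O/.../XX., (1,0):-1/O../O../XX., (1,1):+1/O../.O./XX.*, (1,2):-1/O../..O/XX., (2,2):-1/O../.../XXO
[O../.O./XX.] X move#2: (0,1):-1/OX./.O./XX.*, (0,2):-1/O.X/.O./XX., (1,0):-1/O../XO./XX., (1,2):-1/O../.OX/XX., (2,2):-1/O../.O./XXX
[OX./.O./XX.] O move#3: (0,2):-1/OXO/.O./XX., (1,0):+1/OX./OO./XX.*, (1,2):-1/OX./.OO/XX., (2,2):-1/OX./.O./XXO
[OX./OO./XX.] X move#4: (0,2):-1/OXX/OO./XX.*, (1,2):-1/OX./OOX/XX., (2,2):-1/OX./OO./XXX
[OXX/OO./XX.] O move#5: (1,2):+1/OXX/OOO/XX.*, (2,2):-1/OXX/OO./XXO
[OXX/OOO/XX.] end (terminal -1, X#6); searched O../.../XX. to 6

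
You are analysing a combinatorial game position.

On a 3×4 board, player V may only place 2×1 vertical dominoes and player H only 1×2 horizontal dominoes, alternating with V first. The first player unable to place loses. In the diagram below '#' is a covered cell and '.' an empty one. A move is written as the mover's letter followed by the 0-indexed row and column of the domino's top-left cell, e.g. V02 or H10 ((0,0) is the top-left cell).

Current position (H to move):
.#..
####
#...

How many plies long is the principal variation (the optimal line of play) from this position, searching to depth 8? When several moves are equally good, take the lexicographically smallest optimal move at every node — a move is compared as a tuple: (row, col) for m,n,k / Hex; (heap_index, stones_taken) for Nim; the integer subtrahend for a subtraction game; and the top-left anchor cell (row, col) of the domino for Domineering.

p1 H@[.#../####/#...]: H02[.###/####/#...]+1* H21[.#../####/###.]+1 H22[.#../####/#.##]+1
p2 V@[.###/####/#...] terminal -1; root [.#../####/#...] d8

PV length from [.#../####/#...]: 1 ply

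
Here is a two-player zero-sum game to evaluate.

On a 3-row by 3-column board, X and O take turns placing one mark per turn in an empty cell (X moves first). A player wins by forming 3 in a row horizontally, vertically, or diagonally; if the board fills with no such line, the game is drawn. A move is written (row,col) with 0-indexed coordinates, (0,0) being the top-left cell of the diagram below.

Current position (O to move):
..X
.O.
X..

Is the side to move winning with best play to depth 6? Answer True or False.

ply 1, O at ..X/.O./X.. | (0,0)=-1→O.X/.O./X..; (0,1)=+0→.OX/.O./X..*; (1,0)=+0→..X/OO./X..; (1,2)=+0→..X/.OO/X..; (2,1)=+0→..X/.O./XO.; (2,2)=-1→..X/.O./X.O
ply 2, X at .OX/.O./X.. | (0,0)=-1→XOX/.O./X..; (1,0)=-1→.OX/XO./X..; (1,2)=-1→.OX/.OX/X..; (2,1)=+0→.OX/.O./XX.*; (2,2)=-1→.OX/.O./X.X
ply 3, O at .OX/.O./XX. | (0,0)=-1→OOX/.O./XX.; (1,0)=-1→.OX/OO./XX.; (1,2)=-1→.OX/.OO/XX.; (2,2)=+0→.OX/.O./XXO*
ply 4, X at .OX/.O./XXO | (0,0)=+0→XOX/.O./XXO*; (1,0)=-1→.OX/XO./XXO; (1,2)=-1→.OX/.OX/XXO
ply 5, O at XOX/.O./XXO | (1,0)=+0→XOX/OO./XXO*; (1,2)=-1→XOX/.OO/XXO
ply 6, X at XOX/OO./XXO | (1,2)=+0→XOX/OOX/XXO*
ply 7: XOX/OOX/XXO is terminal +0 (O); from ..X/.O./X.. depth 6

O winning at [..X/.O./X..]: False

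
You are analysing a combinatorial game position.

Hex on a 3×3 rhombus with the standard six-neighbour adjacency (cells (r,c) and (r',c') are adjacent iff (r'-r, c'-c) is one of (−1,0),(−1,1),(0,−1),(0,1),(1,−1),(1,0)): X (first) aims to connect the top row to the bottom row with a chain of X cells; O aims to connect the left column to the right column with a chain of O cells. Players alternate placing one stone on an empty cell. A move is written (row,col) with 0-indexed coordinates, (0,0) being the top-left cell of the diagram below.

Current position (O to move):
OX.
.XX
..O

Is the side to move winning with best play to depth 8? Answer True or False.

O winning at [OX./.XX/..O]: False

ply 1, O at OX./.XX/..O | (0,2)=-1→OXO/.XX/..O*; (1,0)=-1→OX./OXX/..O; (2,0)=-1→OX./.XX/O.O; (2,1)=-1→OX./.XX/.OO
ply 2, X at OXO/.XX/..O | (1,0)=+1→OXO/XXX/..O*; (2,0)=+1→OXO/.XX/X.O; (2,1)=+1→OXO/.XX/.XO
ply 3, O at OXO/XXX/..O | (2,0)=-1→OXO/XXX/O.O*; (2,1)=-1→OXO/XXX/.OO
ply 4, X at OXO/XXX/O.O | (2,1)=+1→OXO/XXX/OXO*
ply 5: OXO/XXX/OXO is terminal -1 (O); from OX./.XX/..O depth 8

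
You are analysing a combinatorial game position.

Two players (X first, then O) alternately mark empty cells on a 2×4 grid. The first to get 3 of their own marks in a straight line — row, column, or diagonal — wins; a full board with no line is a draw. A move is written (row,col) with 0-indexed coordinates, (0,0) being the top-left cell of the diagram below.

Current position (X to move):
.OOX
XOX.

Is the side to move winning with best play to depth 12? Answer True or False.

X winning at [.OOX/XOX.]: False

[.OOX/XOX.] X move#1: (0,0):+0/XOOX/XOX.*, (1,3):-1/.OOX/XOXX
[XOOX/XOX.] O move#2: (1,3):+0/XOOX/XOXO*
[XOOX/XOXO] end (terminal +0, X#3); searched .OOX/XOX. to 12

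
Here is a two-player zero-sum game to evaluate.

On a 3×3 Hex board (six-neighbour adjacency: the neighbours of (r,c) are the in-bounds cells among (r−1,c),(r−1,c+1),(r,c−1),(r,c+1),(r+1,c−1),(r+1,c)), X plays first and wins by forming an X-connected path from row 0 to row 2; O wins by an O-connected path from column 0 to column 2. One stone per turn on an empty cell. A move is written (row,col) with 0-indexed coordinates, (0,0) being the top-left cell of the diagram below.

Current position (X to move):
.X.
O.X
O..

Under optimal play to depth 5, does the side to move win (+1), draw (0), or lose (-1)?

[.X./O.X/O..] X move#1: (0,0):+1/XX./O.X/O..*, (0,2):+1/.XX/O.X/O.., (1,1):+1/.X./OXX/O.., (2,1):+1/.X./O.X/OX., (2,2):+1/.X./O.X/O.X
[XX./O.X/O..] O move#2: (0,2):-1/XXO/O.X/O..*, (1,1):-1/XX./OOX/O.., (2,1):-1/XX./O.X/OO., (2,2):-1/XX./O.X/O.O
[XXO/O.X/O..] X move#3: (1,1):+1/XXO/OXX/O..*, (2,1):-1/XXO/O.X/OX., (2,2):-1/XXO/O.X/O.X
[XXO/OXX/O..] O move#4: (2,1):-1/XXO/OXX/OO.*, (2,2):-1/XXO/OXX/O.O
[XXO/OXX/OO.] X move#5: (2,2):+1/XXO/OXX/OOX*
[XXO/OXX/OOX] end (terminal -1, O#6); searched .X./O.X/O.. to 5

value(.X./O.X/O.., X) = +1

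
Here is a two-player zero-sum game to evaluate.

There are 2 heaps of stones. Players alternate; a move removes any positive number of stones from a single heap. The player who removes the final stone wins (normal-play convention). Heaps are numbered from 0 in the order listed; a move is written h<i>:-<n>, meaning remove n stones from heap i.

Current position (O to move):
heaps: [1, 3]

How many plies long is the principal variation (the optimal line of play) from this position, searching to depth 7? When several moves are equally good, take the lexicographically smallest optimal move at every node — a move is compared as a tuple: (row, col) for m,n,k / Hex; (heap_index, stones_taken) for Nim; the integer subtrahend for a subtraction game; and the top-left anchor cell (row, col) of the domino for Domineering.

p1 O@[(1,3)]: h0:-1[(0,3)]-1 h1:-1[(1,2)]-1 h1:-2[(1,1)]+1* h1:-3[(1,0)]-1
p2 X@[(1,1)]: h0:-1[(0,1)]-1* h1:-1[(1,0)]-1
p3 O@[(0,1)]: h1:-1[(0,0)]+1*
p4 X@[(0,0)] terminal -1; root [(1,3)] d7

PV length from [(1,3)]: 3 plies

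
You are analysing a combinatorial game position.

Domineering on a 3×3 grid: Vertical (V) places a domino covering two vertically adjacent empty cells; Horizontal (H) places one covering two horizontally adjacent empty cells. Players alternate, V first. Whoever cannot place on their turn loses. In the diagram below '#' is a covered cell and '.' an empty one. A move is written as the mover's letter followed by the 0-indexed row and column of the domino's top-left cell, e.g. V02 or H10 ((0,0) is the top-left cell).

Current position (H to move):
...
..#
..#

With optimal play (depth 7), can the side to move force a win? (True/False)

H winning at [.../..#/..#]: True

[.../..#/..#] H move#1: H00:-1/##./..#/..#, H01:-1/.##/..#/..#, H10:+1/.../###/..#*, H20:-1/.../..#/###
[.../###/..#] end (terminal -1, V#2); searched .../..#/..# to 7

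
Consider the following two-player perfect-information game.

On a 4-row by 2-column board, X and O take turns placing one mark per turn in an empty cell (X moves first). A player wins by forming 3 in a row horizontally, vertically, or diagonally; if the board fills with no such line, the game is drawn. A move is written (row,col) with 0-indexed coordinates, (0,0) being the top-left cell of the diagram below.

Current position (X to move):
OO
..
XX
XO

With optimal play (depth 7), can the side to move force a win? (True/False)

X winning at [OO/../XX/XO]: True

p1 X@[OO/../XX/XO]: (1,0)[OO/X./XX/XO]+1* (1,1)[OO/.X/XX/XO]+0
p2 O@[OO/X./XX/XO] terminal -1; root [OO/../XX/XO] d7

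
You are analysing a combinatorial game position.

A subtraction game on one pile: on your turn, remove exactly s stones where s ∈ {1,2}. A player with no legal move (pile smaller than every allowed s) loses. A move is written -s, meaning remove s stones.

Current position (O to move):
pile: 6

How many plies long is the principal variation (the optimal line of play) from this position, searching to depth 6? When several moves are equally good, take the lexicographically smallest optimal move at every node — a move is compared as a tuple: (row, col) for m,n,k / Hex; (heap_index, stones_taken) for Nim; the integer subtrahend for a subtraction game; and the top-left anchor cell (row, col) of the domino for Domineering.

[6] O move#1: -1:-1/5*, -2:-1/4
[5] X move#2: -1:-1/4, -2:+1/3*
[3] O move#3: -1:-1/2*, -2:-1/1
[2] X move#4: -1:-1/1, -2:+1/0*
[0] end (terminal -1, O#5); searched 6 to 6

PV length from [6]: 4 plies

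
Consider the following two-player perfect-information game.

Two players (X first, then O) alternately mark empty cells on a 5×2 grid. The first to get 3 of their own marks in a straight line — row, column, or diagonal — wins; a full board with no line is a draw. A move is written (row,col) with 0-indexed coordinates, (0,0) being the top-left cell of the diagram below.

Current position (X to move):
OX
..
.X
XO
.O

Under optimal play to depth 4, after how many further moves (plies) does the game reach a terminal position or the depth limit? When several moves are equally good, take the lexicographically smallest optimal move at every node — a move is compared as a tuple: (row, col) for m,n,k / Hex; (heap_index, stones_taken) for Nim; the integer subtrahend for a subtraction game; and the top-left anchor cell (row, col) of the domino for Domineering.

p1 X@[OX/../.X/XO/.O]: (1,0)[OX/X./.X/XO/.O]+1* (1,1)[OX/.X/.X/XO/.O]+1 (2,0)[OX/../XX/XO/.O]+1 (4,0)[OX/../.X/XO/XO]+1
p2 O@[OX/X./.X/XO/.O]: (1,1)[OX/XO/.X/XO/.O]-1* (2,0)[OX/X./OX/XO/.O]-1 (4,0)[OX/X./.X/XO/OO]-1
p3 X@[OX/XO/.X/XO/.O]: (2,0)[OX/XO/XX/XO/.O]+1* (4,0)[OX/XO/.X/XO/XO]+0
p4 O@[OX/XO/XX/XO/.O] terminal -1; root [OX/../.X/XO/.O] d4

PV length from [OX/../.X/XO/.O]: 3 plies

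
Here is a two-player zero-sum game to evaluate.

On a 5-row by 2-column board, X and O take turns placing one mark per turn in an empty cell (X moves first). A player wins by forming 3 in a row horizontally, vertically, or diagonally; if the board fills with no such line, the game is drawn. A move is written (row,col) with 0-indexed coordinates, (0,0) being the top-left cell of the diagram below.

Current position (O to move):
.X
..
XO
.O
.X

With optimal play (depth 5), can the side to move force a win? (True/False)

O winning at [.X/../XO/.O/.X]: True

ply 1, O at .X/../XO/.O/.X | (0,0)=+0→OX/../XO/.O/.X; (1,0)=+0→.X/O./XO/.O/.X; (1,1)=+1→.X/.O/XO/.O/.X*; (3,0)=+0→.X/../XO/OO/.X; (4,0)=+0→.X/../XO/.O/OX
ply 2: .X/.O/XO/.O/.X is terminal -1 (X); from .X/../XO/.O/.X depth 5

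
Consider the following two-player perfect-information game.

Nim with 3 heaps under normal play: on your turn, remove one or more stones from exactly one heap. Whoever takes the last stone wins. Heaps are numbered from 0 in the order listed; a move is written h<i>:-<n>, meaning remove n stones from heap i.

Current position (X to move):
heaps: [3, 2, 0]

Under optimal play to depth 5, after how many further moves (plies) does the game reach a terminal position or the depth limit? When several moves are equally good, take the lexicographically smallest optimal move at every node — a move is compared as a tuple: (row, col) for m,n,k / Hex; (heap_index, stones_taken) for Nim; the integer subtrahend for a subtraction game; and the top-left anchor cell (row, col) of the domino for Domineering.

ply 1, X at (3,2,0) | h0:-1=+1→(2,2,0)*; h0:-2=-1→(1,2,0); h0:-3=-1→(0,2,0); h1:-1=-1→(3,1,0); h1:-2=-1→(3,0,0)
ply 2, O at (2,2,0) | h0:-1=-1→(1,2,0)*; h0:-2=-1→(0,2,0); h1:-1=-1→(2,1,0); h1:-2=-1→(2,0,0)
ply 3, X at (1,2,0) | h0:-1=-1→(0,2,0); h1:-1=+1→(1,1,0)*; h1:-2=-1→(1,0,0)
ply 4, O at (1,1,0) | h0:-1=-1→(0,1,0)*; h1:-1=-1→(1,0,0)
ply 5, X at (0,1,0) | h1:-1=+1→(0,0,0)*
ply 6: (0,0,0) is terminal -1 (O); from (3,2,0) depth 5

PV length from [(3,2,0)]: 5 plies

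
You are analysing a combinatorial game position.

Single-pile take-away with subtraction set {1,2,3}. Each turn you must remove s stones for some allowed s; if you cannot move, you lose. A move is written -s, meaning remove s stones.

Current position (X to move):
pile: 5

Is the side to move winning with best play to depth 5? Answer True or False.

p1 X@[5]: -1[4]+1* -2[3]-1 -3[2]-1
p2 O@[4]: -1[3]-1* -2[2]-1 -3[1]-1
p3 X@[3]: -1[2]-1 -2[1]-1 -3[0]+1*
p4 O@[0] terminal -1; root [5] d5

X winning at [5]: True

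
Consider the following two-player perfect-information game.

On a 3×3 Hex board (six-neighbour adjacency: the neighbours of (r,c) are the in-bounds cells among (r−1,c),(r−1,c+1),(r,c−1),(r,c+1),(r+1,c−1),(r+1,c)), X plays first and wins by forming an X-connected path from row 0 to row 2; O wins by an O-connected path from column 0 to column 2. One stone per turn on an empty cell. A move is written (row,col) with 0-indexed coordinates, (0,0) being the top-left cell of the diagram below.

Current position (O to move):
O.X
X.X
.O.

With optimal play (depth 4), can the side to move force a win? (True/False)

O winning at [O.X/X.X/.O.]: False

[O.X/X.X/.O.] O move#1: (0,1):-1/OOX/X.X/.O.*, (1,1):-1/O.X/XOX/.O., (2,0):-1/O.X/X.X/OO., (2,2):-1/O.X/X.X/.OO
[OOX/X.X/.O.] X move#2: (1,1):+1/OOX/XXX/.O.*, (2,0):+1/OOX/X.X/XO., (2,2):+1/OOX/X.X/.OX
[OOX/XXX/.O.] O move#3: (2,0):-1/OOX/XXX/OO.*, (2,2):-1/OOX/XXX/.OO
[OOX/XXX/OO.] X move#4: (2,2):+1/OOX/XXX/OOX*
[OOX/XXX/OOX] end (terminal -1, O#5); searched O.X/X.X/.O. to 4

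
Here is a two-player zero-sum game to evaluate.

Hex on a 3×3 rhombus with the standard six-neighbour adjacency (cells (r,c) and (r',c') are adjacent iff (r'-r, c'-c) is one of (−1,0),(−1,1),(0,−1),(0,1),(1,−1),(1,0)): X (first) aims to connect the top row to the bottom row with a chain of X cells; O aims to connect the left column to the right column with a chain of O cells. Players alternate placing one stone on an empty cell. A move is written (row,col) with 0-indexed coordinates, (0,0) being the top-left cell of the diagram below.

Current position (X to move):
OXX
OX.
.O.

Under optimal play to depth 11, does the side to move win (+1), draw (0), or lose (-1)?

value(OXX/OX./.O., X) = +1

ply 1, X at OXX/OX./.O. | (1,2)=+1→OXX/OXX/.O.*; (2,0)=+1→OXX/OX./XO.; (2,2)=+1→OXX/OX./.OX
ply 2, O at OXX/OXX/.O. | (2,0)=-1→OXX/OXX/OO.*; (2,2)=-1→OXX/OXX/.OO
ply 3, X at OXX/OXX/OO. | (2,2)=+1→OXX/OXX/OOX*
ply 4: OXX/OXX/OOX is terminal -1 (O); from OXX/OX./.O. depth 11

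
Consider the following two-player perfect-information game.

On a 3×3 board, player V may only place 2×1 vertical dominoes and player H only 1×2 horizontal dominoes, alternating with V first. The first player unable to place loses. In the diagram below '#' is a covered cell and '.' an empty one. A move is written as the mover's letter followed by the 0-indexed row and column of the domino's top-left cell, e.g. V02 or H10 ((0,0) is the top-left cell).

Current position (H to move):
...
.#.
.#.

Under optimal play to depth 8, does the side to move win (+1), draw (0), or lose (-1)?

value(.../.#./.#., H) = -1

p1 H@[.../.#./.#.]: H00[##./.#./.#.]-1* H01[.##/.#./.#.]-1
p2 V@[##./.#./.#.]: V02[###/.##/.#.]+1* V10[##./##./##.]+1 V12[##./.##/.##]+1
p3 H@[###/.##/.#.] terminal -1; root [.../.#./.#.] d8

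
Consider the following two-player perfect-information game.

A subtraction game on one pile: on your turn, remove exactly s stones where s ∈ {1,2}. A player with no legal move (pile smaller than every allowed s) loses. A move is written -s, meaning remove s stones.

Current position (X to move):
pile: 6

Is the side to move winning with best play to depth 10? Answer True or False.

p1 X@[6]: -1[5]-1* -2[4]-1
p2 O@[5]: -1[4]-1 -2[3]+1*
p3 X@[3]: -1[2]-1* -2[1]-1
p4 O@[2]: -1[1]-1 -2[0]+1*
p5 X@[0] terminal -1; root [6] d10

X winning at [6]: False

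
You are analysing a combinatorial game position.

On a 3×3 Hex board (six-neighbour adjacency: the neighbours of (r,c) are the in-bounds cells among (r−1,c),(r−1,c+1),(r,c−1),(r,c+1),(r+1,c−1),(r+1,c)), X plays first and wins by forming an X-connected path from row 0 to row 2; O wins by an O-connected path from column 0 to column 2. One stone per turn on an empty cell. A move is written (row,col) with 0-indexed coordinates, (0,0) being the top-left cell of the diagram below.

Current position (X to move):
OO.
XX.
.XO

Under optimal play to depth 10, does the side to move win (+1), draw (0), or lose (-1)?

value(OO./XX./.XO, X) = +1

ply 1, X at OO./XX./.XO | (0,2)=+1→OOX/XX./.XO*; (1,2)=-1→OO./XXX/.XO; (2,0)=-1→OO./XX./XXO
ply 2: OOX/XX./.XO is terminal -1 (O); from OO./XX./.XO depth 10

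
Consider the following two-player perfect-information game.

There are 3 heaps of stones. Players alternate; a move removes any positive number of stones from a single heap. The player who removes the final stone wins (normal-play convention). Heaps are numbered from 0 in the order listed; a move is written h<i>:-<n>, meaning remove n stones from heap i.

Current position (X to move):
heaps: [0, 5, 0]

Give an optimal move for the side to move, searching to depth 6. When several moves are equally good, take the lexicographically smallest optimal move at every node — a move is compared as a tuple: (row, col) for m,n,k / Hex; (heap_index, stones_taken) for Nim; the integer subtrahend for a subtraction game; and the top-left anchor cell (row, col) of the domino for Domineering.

X's best at [(0,5,0)]: h1:-5

[(0,5,0)] X move#1: h1:-1:-1/(0,4,0), h1:-2:-1/(0,3,0), h1:-3:-1/(0,2,0), h1:-4:-1/(0,1,0), h1:-5:+1/(0,0,0)*
[(0,0,0)] end (terminal -1, O#2); searched (0,5,0) to 6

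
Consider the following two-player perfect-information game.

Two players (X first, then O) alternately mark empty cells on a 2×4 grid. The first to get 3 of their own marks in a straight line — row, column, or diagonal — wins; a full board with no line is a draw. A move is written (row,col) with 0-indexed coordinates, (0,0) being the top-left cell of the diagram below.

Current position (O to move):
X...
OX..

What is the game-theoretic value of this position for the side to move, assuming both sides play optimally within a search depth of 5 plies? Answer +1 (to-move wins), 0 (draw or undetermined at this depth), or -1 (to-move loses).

ply 1, O at X.../OX.. | (0,1)=+0→XO../OX..*; (0,2)=+0→X.O./OX..; (0,3)=+0→X..O/OX..; (1,2)=+0→X.../OXO.; (1,3)=+0→X.../OX.O
ply 2, X at XO../OX.. | (0,2)=+0→XOX./OX..*; (0,3)=+0→XO.X/OX..; (1,2)=+0→XO../OXX.; (1,3)=+0→XO../OX.X
ply 3, O at XOX./OX.. | (0,3)=+0→XOXO/OX..*; (1,2)=+0→XOX./OXO.; (1,3)=+0→XOX./OX.O
ply 4, X at XOXO/OX.. | (1,2)=+0→XOXO/OXX.*; (1,3)=+0→XOXO/OX.X
ply 5, O at XOXO/OXX. | (1,3)=+0→XOXO/OXXO*
ply 6: XOXO/OXXO is terminal +0 (X); from X.../OX.. depth 5

value(X.../OX.., O) = 0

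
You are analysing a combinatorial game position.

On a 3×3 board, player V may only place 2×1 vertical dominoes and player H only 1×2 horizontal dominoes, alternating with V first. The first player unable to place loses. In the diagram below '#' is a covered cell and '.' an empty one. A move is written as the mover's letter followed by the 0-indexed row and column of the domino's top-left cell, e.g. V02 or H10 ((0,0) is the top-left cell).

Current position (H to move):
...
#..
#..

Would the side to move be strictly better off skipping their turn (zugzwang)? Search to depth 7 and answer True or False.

zugzwang(.../#../#.., H) = False

ply 1, H at .../#../#.. | H00=-1→##./#../#..; H01=-1→.##/#../#..; H11=+1→.../###/#..*; H21=-1→.../#../###
ply 2: .../###/#.. is terminal -1 (V); from .../#../#.. depth 7
if H skipped the turn, V would face:
~ ply 1, V at .../#../#.. | V01=+1→.#./##./#..*; V02=+1→..#/#.#/#..; V11=+1→.../##./##.; V12=+1→.../#.#/#.#
~ ply 2, H at .#./##./#.. | H21=-1→.#./##./###*
~ ply 3, V at .#./##./### | V02=+1→.##/###/###*
~ ply 4: .##/###/### is terminal -1 (H); from .../#../#.. depth 7
compare (H): move=+1 vs pass=-1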